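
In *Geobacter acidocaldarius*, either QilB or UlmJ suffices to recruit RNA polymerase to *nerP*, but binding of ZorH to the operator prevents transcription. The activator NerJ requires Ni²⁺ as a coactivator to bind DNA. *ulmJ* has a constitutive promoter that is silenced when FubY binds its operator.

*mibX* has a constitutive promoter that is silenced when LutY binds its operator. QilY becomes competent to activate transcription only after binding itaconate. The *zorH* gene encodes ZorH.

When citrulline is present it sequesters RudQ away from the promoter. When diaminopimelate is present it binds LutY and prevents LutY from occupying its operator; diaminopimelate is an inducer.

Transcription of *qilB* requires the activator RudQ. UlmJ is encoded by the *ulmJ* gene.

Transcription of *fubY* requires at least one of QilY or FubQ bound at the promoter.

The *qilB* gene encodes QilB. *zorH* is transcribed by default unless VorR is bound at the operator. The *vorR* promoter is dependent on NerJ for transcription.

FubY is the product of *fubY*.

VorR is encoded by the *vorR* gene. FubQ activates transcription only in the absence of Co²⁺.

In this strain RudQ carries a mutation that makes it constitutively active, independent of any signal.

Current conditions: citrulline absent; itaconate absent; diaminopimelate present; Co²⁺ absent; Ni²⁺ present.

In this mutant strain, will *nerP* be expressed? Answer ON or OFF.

Ni²⁺ is present, so NerJ is active.
No repressor is bound and NerJ is active, so *vorR* is transcribed.
So VorR is produced and active.
With repressor VorR bound, *zorH* is not transcribed.
So ZorH is not produced.
RudQ is constitutively active in this strain.
No repressor is bound and RudQ is active, so *qilB* is transcribed.
So QilB is produced and active.
Itaconate is absent, so QilY is inactive.
Co²⁺ is absent, so FubQ is active.
Activator FubQ is present, so *fubY* is transcribed.
So FubY is produced and active.
With repressor FubY bound, *ulmJ* is not transcribed.
So UlmJ is not produced.
Activator QilB is present, so *nerP* is transcribed.

ON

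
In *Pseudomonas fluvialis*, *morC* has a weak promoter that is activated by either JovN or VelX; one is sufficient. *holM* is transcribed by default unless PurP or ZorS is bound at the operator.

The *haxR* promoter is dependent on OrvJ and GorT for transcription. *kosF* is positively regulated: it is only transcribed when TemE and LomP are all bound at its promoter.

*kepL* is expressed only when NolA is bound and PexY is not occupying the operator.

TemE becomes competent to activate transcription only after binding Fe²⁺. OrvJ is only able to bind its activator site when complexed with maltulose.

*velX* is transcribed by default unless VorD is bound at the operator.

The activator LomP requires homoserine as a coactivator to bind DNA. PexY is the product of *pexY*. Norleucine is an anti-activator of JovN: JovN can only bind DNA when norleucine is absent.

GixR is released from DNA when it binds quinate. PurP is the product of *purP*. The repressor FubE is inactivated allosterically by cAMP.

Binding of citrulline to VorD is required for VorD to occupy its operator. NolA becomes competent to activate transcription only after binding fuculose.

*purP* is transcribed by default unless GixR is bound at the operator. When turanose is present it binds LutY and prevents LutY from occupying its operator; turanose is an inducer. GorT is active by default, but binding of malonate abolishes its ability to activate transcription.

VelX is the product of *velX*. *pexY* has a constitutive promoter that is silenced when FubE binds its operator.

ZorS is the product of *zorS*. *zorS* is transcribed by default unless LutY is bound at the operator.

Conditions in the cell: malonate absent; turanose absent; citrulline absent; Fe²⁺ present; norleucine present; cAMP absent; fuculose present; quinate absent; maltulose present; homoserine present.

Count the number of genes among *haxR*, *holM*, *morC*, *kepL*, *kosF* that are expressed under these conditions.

Maltulose is present, so OrvJ is active.
Malonate is absent, so GorT is active.
No repressor is bound and OrvJ and GorT are active, so *haxR* is transcribed.
→ *haxR* is ON.
Quinate is absent, so GixR is active.
With repressor GixR bound, *purP* is not transcribed.
So PurP is not produced.
Turanose is absent, so LutY is active.
With repressor LutY bound, *zorS* is not transcribed.
So ZorS is not produced.
With no repressor bound, *holM* is transcribed.
→ *holM* is ON.
Norleucine is present, so JovN is inactive.
Citrulline is absent, so VorD is inactive.
With no repressor bound, *velX* is transcribed.
So VelX is produced and active.
Activator VelX is present, so *morC* is transcribed.
→ *morC* is ON.
cAMP is absent, so FubE is active.
With repressor FubE bound, *pexY* is not transcribed.
So PexY is not produced.
Fuculose is present, so NolA is active.
No repressor is bound and NolA is active, so *kepL* is transcribed.
→ *kepL* is ON.
Fe²⁺ is present, so TemE is active.
Homoserine is present, so LomP is active.
No repressor is bound and TemE and LomP are active, so *kosF* is transcribed.
→ *kosF* is ON.
5 of the 5 genes are transcribed.

5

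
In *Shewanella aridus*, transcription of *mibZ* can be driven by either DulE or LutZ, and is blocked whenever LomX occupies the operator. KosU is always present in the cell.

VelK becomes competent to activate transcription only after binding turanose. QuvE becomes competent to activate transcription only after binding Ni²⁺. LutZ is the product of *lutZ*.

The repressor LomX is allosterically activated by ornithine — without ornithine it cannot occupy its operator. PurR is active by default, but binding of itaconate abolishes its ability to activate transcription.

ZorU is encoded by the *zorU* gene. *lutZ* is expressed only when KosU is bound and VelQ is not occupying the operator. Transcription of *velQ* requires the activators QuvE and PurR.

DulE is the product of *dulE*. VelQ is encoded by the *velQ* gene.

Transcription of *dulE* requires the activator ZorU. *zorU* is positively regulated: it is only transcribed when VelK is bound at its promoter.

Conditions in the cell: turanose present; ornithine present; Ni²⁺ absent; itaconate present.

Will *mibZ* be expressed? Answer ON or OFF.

Turanose is present, so VelK is active.
No repressor is bound and VelK is active, so *zorU* is transcribed.
So ZorU is produced and active.
No repressor is bound and ZorU is active, so *dulE* is transcribed.
So DulE is produced and active.
KosU is produced constitutively and is active.
Ni²⁺ is absent, so QuvE is inactive.
Itaconate is present, so PurR is inactive.
Required activator QuvE is absent, so *velQ* is not transcribed.
So VelQ is not produced.
No repressor is bound and KosU is active, so *lutZ* is transcribed.
So LutZ is produced and active.
Ornithine is present, so LomX is active.
With repressor LomX bound, *mibZ* is not transcribed.

OFF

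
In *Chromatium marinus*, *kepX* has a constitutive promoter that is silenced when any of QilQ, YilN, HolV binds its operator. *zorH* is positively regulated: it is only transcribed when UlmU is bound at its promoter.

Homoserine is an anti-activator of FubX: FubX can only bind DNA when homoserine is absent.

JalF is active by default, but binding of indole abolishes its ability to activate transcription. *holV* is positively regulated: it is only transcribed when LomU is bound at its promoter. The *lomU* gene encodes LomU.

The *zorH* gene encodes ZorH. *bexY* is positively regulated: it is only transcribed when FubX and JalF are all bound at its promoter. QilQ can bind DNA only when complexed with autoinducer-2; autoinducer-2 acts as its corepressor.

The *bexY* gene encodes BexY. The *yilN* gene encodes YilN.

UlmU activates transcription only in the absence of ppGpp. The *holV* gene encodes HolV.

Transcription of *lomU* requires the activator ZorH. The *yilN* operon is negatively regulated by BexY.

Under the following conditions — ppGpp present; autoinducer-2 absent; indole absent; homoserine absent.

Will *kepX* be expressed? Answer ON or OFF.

ON

Autoinducer-2 is absent, so QilQ is inactive.
Homoserine is absent, so FubX is active.
Indole is absent, so JalF is active.
No repressor is bound and FubX and JalF are active, so *bexY* is transcribed.
So BexY is produced and active.
With repressor BexY bound, *yilN* is not transcribed.
So YilN is not produced.
ppGpp is present, so UlmU is inactive.
Required activator UlmU is absent, so *zorH* is not transcribed.
So ZorH is not produced.
Required activator ZorH is absent, so *lomU* is not transcribed.
So LomU is not produced.
Required activator LomU is absent, so *holV* is not transcribed.
So HolV is not produced.
With no repressor bound, *kepX* is transcribed.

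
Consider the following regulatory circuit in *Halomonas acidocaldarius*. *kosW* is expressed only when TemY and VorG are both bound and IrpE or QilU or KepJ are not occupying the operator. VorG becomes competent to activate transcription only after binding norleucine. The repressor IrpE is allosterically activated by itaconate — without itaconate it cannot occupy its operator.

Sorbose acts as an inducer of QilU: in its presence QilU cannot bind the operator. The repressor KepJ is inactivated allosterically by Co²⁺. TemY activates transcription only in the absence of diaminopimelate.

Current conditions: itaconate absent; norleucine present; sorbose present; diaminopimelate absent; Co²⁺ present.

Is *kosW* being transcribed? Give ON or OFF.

Itaconate is absent, so IrpE is inactive.
Diaminopimelate is absent, so TemY is active.
Sorbose is present, so QilU is inactive.
Norleucine is present, so VorG is active.
Co²⁺ is present, so KepJ is inactive.
No repressor is bound and TemY and VorG are active, so *kosW* is transcribed.

ON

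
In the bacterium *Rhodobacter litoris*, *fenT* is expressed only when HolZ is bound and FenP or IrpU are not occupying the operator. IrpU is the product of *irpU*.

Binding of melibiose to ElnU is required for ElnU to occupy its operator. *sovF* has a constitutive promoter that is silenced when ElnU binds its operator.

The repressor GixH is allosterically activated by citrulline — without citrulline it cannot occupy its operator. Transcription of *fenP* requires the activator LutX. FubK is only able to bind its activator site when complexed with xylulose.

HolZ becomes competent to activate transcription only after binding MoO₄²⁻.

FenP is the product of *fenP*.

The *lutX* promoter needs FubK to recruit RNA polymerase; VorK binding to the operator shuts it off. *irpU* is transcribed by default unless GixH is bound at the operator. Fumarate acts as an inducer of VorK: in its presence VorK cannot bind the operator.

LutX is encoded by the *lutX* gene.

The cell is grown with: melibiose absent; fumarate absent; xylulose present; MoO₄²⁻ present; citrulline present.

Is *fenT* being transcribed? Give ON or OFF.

ON

Xylulose is present, so FubK is active.
Fumarate is absent, so VorK is active.
With repressor VorK bound, *lutX* is not transcribed.
So LutX is not produced.
Required activator LutX is absent, so *fenP* is not transcribed.
So FenP is not produced.
Citrulline is present, so GixH is active.
With repressor GixH bound, *irpU* is not transcribed.
So IrpU is not produced.
MoO₄²⁻ is present, so HolZ is active.
No repressor is bound and HolZ is active, so *fenT* is transcribed.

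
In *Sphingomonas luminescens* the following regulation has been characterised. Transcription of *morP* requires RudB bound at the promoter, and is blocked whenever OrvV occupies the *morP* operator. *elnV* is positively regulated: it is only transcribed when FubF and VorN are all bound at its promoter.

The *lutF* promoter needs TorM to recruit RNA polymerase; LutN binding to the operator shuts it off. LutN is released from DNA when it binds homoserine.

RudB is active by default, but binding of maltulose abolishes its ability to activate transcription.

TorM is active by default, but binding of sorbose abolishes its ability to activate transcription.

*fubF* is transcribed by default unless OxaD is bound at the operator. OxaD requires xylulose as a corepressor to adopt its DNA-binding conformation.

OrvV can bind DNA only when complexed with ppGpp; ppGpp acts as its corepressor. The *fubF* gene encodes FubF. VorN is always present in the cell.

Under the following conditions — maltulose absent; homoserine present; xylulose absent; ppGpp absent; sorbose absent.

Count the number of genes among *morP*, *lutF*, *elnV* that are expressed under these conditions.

3

Maltulose is absent, so RudB is active.
ppGpp is absent, so OrvV is inactive.
No repressor is bound and RudB is active, so *morP* is transcribed.
→ *morP* is ON.
Sorbose is absent, so TorM is active.
Homoserine is present, so LutN is inactive.
No repressor is bound and TorM is active, so *lutF* is transcribed.
→ *lutF* is ON.
Xylulose is absent, so OxaD is inactive.
With no repressor bound, *fubF* is transcribed.
So FubF is produced and active.
VorN is produced constitutively and is active.
No repressor is bound and FubF and VorN are active, so *elnV* is transcribed.
→ *elnV* is ON.
3 of the 3 genes are transcribed.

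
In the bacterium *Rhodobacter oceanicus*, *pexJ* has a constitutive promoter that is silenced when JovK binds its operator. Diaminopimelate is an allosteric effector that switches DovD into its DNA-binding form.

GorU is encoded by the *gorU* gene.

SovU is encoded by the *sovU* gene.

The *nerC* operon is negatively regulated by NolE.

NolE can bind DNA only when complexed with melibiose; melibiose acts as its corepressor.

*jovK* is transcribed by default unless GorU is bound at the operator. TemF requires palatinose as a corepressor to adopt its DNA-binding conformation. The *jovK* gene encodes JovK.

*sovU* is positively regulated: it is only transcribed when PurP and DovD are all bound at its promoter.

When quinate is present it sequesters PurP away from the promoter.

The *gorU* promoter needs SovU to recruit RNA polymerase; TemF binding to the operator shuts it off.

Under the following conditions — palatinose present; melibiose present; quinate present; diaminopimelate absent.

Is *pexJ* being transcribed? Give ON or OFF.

OFF

Quinate is present, so PurP is inactive.
Diaminopimelate is absent, so DovD is inactive.
Required activator PurP is absent, so *sovU* is not transcribed.
So SovU is not produced.
Palatinose is present, so TemF is active.
With repressor TemF bound, *gorU* is not transcribed.
So GorU is not produced.
With no repressor bound, *jovK* is transcribed.
So JovK is produced and active.
With repressor JovK bound, *pexJ* is not transcribed.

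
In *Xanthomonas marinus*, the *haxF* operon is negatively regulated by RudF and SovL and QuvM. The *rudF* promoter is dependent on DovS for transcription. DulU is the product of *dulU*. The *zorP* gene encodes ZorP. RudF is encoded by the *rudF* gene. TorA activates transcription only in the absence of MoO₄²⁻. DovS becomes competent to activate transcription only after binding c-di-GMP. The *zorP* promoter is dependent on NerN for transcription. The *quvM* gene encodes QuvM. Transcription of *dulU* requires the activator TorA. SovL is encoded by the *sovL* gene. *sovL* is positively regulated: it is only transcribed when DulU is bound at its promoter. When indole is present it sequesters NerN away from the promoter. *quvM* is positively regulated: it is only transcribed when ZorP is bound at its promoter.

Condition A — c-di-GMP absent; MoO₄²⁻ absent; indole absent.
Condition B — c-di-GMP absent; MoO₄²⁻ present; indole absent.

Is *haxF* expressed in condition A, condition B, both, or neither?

neither

Condition A:
c-di-GMP is absent, so DovS is inactive.
Required activator DovS is absent, so *rudF* is not transcribed.
So RudF is not produced.
MoO₄²⁻ is absent, so TorA is active.
No repressor is bound and TorA is active, so *dulU* is transcribed.
So DulU is produced and active.
No repressor is bound and DulU is active, so *sovL* is transcribed.
So SovL is produced and active.
Indole is absent, so NerN is active.
No repressor is bound and NerN is active, so *zorP* is transcribed.
So ZorP is produced and active.
No repressor is bound and ZorP is active, so *quvM* is transcribed.
So QuvM is produced and active.
With repressor SovL bound, *haxF* is not transcribed.
→ *haxF* is OFF in A.
Condition B:
c-di-GMP is absent, so DovS is inactive.
Required activator DovS is absent, so *rudF* is not transcribed.
So RudF is not produced.
MoO₄²⁻ is present, so TorA is inactive.
Required activator TorA is absent, so *dulU* is not transcribed.
So DulU is not produced.
Required activator DulU is absent, so *sovL* is not transcribed.
So SovL is not produced.
Indole is absent, so NerN is active.
No repressor is bound and NerN is active, so *zorP* is transcribed.
So ZorP is produced and active.
No repressor is bound and ZorP is active, so *quvM* is transcribed.
So QuvM is produced and active.
With repressor QuvM bound, *haxF* is not transcribed.
→ *haxF* is OFF in B.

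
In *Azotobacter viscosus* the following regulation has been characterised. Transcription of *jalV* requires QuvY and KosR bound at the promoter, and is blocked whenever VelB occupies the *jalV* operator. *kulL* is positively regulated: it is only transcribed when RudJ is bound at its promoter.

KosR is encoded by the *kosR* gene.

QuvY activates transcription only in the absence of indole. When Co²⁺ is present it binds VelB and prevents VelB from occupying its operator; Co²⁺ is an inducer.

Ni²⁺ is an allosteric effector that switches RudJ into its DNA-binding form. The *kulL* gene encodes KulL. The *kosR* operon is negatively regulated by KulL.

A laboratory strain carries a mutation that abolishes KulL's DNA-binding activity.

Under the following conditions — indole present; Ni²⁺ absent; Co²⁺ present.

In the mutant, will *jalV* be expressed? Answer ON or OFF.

OFF

Indole is present, so QuvY is inactive.
KulL is non-functional in this strain, so it has no effect.
With no repressor bound, *kosR* is transcribed.
So KosR is produced and active.
Co²⁺ is present, so VelB is inactive.
Required activator QuvY is absent, so *jalV* is not transcribed.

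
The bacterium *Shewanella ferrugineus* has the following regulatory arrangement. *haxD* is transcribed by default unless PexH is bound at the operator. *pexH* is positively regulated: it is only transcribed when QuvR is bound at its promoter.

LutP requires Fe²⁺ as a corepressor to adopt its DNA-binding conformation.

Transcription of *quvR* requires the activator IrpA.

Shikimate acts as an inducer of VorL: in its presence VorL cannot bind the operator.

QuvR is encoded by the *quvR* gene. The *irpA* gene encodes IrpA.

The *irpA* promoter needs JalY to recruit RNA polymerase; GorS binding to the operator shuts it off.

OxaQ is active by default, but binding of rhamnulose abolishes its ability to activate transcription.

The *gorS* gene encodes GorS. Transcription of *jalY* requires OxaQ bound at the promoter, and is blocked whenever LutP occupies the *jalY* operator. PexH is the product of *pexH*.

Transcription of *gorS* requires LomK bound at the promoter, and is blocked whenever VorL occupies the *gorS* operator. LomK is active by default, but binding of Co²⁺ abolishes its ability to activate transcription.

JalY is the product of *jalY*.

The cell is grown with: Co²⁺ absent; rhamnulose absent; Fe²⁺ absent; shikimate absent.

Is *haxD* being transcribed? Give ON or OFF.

Rhamnulose is absent, so OxaQ is active.
Fe²⁺ is absent, so LutP is inactive.
No repressor is bound and OxaQ is active, so *jalY* is transcribed.
So JalY is produced and active.
Shikimate is absent, so VorL is active.
Co²⁺ is absent, so LomK is active.
With repressor VorL bound, *gorS* is not transcribed.
So GorS is not produced.
No repressor is bound and JalY is active, so *irpA* is transcribed.
So IrpA is produced and active.
No repressor is bound and IrpA is active, so *quvR* is transcribed.
So QuvR is produced and active.
No repressor is bound and QuvR is active, so *pexH* is transcribed.
So PexH is produced and active.
With repressor PexH bound, *haxD* is not transcribed.

OFF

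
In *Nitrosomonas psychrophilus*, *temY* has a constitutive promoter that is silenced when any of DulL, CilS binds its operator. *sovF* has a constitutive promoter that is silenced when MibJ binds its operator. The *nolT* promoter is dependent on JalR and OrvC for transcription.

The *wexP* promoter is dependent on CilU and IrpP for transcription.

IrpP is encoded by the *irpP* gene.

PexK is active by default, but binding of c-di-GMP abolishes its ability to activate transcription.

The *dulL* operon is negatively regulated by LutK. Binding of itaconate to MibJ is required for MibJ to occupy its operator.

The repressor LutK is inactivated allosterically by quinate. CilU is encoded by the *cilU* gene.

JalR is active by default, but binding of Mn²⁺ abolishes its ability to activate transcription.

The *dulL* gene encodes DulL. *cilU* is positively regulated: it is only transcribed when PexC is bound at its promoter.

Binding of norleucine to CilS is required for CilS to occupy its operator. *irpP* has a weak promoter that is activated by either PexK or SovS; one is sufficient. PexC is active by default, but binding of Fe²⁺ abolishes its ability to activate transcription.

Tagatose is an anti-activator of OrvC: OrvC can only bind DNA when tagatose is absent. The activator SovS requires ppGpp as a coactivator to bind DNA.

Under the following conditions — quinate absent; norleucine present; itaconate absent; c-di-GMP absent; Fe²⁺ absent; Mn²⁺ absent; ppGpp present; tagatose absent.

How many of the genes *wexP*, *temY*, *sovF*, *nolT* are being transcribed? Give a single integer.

3

Fe²⁺ is absent, so PexC is active.
No repressor is bound and PexC is active, so *cilU* is transcribed.
So CilU is produced and active.
c-di-GMP is absent, so PexK is active.
ppGpp is present, so SovS is active.
Activator PexK is present, so *irpP* is transcribed.
So IrpP is produced and active.
No repressor is bound and CilU and IrpP are active, so *wexP* is transcribed.
→ *wexP* is ON.
Quinate is absent, so LutK is active.
With repressor LutK bound, *dulL* is not transcribed.
So DulL is not produced.
Norleucine is present, so CilS is active.
With repressor CilS bound, *temY* is not transcribed.
→ *temY* is OFF.
Itaconate is absent, so MibJ is inactive.
With no repressor bound, *sovF* is transcribed.
→ *sovF* is ON.
Mn²⁺ is absent, so JalR is active.
Tagatose is absent, so OrvC is active.
No repressor is bound and JalR and OrvC are active, so *nolT* is transcribed.
→ *nolT* is ON.
3 of the 4 genes are transcribed.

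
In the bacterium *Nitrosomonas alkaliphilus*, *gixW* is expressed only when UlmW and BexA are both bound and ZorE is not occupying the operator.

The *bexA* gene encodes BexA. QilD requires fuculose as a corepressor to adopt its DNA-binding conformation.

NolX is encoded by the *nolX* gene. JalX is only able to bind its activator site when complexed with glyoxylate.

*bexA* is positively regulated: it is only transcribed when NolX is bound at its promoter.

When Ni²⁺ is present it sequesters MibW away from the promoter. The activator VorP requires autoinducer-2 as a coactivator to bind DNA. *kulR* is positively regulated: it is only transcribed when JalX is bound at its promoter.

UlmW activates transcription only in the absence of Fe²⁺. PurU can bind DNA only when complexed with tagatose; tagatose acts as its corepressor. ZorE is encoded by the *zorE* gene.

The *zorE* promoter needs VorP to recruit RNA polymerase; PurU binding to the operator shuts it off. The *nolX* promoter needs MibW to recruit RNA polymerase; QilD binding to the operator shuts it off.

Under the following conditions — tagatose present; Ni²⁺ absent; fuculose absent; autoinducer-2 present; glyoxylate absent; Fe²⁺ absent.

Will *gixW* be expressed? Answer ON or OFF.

ON

Tagatose is present, so PurU is active.
Autoinducer-2 is present, so VorP is active.
With repressor PurU bound, *zorE* is not transcribed.
So ZorE is not produced.
Fe²⁺ is absent, so UlmW is active.
Fuculose is absent, so QilD is inactive.
Ni²⁺ is absent, so MibW is active.
No repressor is bound and MibW is active, so *nolX* is transcribed.
So NolX is produced and active.
No repressor is bound and NolX is active, so *bexA* is transcribed.
So BexA is produced and active.
No repressor is bound and UlmW and BexA are active, so *gixW* is transcribed.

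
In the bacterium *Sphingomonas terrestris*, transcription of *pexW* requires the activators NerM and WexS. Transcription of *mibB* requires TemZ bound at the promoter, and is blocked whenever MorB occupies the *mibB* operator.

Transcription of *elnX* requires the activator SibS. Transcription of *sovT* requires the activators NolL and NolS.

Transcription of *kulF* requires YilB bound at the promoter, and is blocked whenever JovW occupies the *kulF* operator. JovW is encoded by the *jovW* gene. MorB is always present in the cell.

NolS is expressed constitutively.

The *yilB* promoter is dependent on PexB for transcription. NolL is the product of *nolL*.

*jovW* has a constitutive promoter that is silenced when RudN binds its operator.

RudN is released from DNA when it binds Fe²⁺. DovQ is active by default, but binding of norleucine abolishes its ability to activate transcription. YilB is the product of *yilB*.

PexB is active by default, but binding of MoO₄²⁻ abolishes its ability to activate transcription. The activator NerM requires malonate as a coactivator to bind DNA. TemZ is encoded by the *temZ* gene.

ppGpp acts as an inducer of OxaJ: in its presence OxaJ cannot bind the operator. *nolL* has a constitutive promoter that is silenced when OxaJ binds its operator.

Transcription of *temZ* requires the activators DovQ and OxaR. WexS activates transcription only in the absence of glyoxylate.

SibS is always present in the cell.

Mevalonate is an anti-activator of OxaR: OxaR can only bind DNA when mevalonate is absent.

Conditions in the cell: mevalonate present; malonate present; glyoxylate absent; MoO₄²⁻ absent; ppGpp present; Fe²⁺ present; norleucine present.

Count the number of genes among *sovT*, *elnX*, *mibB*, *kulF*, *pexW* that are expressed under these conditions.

3

ppGpp is present, so OxaJ is inactive.
With no repressor bound, *nolL* is transcribed.
So NolL is produced and active.
NolS is produced constitutively and is active.
No repressor is bound and NolL and NolS are active, so *sovT* is transcribed.
→ *sovT* is ON.
SibS is produced constitutively and is active.
No repressor is bound and SibS is active, so *elnX* is transcribed.
→ *elnX* is ON.
MorB is produced constitutively and is active.
Norleucine is present, so DovQ is inactive.
Mevalonate is present, so OxaR is inactive.
Required activator DovQ is absent, so *temZ* is not transcribed.
So TemZ is not produced.
With repressor MorB bound, *mibB* is not transcribed.
→ *mibB* is OFF.
Fe²⁺ is present, so RudN is inactive.
With no repressor bound, *jovW* is transcribed.
So JovW is produced and active.
MoO₄²⁻ is absent, so PexB is active.
No repressor is bound and PexB is active, so *yilB* is transcribed.
So YilB is produced and active.
With repressor JovW bound, *kulF* is not transcribed.
→ *kulF* is OFF.
Malonate is present, so NerM is active.
Glyoxylate is absent, so WexS is active.
No repressor is bound and NerM and WexS are active, so *pexW* is transcribed.
→ *pexW* is ON.
3 of the 5 genes are transcribed.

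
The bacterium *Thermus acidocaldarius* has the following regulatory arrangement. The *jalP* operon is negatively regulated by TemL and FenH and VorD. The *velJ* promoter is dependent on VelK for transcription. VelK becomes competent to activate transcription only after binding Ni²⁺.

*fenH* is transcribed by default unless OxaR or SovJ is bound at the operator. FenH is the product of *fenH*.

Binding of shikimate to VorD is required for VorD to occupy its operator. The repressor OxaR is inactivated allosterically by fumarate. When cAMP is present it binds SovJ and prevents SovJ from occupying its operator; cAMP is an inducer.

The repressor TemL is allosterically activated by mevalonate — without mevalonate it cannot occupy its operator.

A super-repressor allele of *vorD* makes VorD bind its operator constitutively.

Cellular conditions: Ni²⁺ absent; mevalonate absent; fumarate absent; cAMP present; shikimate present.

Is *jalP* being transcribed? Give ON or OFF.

Mevalonate is absent, so TemL is inactive.
Fumarate is absent, so OxaR is active.
cAMP is present, so SovJ is inactive.
With repressor OxaR bound, *fenH* is not transcribed.
So FenH is not produced.
VorD is constitutively active in this strain.
With repressor VorD bound, *jalP* is not transcribed.

OFF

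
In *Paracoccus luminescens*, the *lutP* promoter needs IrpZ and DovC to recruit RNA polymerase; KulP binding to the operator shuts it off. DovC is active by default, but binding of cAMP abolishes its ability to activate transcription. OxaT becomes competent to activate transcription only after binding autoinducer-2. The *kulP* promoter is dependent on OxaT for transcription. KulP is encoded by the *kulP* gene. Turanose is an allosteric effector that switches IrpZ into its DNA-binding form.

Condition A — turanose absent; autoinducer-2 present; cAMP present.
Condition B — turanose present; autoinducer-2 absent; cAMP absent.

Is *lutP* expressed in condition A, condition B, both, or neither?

B only

Condition A:
Turanose is absent, so IrpZ is inactive.
Autoinducer-2 is present, so OxaT is active.
No repressor is bound and OxaT is active, so *kulP* is transcribed.
So KulP is produced and active.
cAMP is present, so DovC is inactive.
With repressor KulP bound, *lutP* is not transcribed.
→ *lutP* is OFF in A.
Condition B:
Turanose is present, so IrpZ is active.
Autoinducer-2 is absent, so OxaT is inactive.
Required activator OxaT is absent, so *kulP* is not transcribed.
So KulP is not produced.
cAMP is absent, so DovC is active.
No repressor is bound and IrpZ and DovC are active, so *lutP* is transcribed.
→ *lutP* is ON in B.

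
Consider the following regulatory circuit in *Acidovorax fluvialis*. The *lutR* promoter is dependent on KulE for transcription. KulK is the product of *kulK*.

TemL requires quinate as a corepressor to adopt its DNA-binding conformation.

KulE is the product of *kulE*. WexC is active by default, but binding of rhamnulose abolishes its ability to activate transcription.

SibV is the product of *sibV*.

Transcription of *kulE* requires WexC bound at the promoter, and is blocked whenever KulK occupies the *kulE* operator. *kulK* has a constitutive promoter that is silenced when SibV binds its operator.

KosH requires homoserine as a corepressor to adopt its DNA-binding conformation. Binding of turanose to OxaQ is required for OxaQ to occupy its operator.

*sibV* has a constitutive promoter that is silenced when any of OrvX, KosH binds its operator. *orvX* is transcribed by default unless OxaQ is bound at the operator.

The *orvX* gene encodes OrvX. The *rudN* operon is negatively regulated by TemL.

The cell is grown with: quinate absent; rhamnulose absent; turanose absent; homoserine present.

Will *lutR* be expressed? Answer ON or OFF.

OFF

Turanose is absent, so OxaQ is inactive.
With no repressor bound, *orvX* is transcribed.
So OrvX is produced and active.
Homoserine is present, so KosH is active.
With repressor OrvX bound, *sibV* is not transcribed.
So SibV is not produced.
With no repressor bound, *kulK* is transcribed.
So KulK is produced and active.
Rhamnulose is absent, so WexC is active.
With repressor KulK bound, *kulE* is not transcribed.
So KulE is not produced.
Required activator KulE is absent, so *lutR* is not transcribed.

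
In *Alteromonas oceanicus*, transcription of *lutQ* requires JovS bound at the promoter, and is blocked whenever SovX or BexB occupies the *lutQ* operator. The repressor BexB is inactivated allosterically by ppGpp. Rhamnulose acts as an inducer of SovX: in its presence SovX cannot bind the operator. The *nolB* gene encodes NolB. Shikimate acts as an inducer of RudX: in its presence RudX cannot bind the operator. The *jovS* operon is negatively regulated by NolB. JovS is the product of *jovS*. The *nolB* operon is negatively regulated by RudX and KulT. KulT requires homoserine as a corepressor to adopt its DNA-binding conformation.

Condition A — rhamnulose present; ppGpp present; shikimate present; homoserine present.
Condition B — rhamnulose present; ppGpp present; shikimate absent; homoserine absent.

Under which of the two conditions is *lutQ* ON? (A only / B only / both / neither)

both

Condition A:
Rhamnulose is present, so SovX is inactive.
ppGpp is present, so BexB is inactive.
Shikimate is present, so RudX is inactive.
Homoserine is present, so KulT is active.
With repressor KulT bound, *nolB* is not transcribed.
So NolB is not produced.
With no repressor bound, *jovS* is transcribed.
So JovS is produced and active.
No repressor is bound and JovS is active, so *lutQ* is transcribed.
→ *lutQ* is ON in A.
Condition B:
Rhamnulose is present, so SovX is inactive.
ppGpp is present, so BexB is inactive.
Shikimate is absent, so RudX is active.
Homoserine is absent, so KulT is inactive.
With repressor RudX bound, *nolB* is not transcribed.
So NolB is not produced.
With no repressor bound, *jovS* is transcribed.
So JovS is produced and active.
No repressor is bound and JovS is active, so *lutQ* is transcribed.
→ *lutQ* is ON in B.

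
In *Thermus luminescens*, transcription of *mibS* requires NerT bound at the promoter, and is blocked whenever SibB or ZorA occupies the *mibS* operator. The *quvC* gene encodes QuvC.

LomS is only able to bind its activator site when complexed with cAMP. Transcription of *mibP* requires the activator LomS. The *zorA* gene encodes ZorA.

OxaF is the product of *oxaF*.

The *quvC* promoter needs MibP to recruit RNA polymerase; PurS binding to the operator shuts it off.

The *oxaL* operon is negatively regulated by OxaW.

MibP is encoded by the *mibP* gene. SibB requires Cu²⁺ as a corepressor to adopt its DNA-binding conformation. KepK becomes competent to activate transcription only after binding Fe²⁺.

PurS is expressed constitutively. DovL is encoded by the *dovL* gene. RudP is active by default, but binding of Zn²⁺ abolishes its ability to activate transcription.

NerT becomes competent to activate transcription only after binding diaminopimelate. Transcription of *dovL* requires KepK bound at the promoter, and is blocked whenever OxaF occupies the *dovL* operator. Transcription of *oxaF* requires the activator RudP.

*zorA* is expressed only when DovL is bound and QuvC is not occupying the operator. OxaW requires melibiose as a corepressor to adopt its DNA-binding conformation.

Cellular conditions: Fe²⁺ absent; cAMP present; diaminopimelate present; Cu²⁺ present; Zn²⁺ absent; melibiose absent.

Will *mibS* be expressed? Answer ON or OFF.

OFF

Cu²⁺ is present, so SibB is active.
Fe²⁺ is absent, so KepK is inactive.
Zn²⁺ is absent, so RudP is active.
No repressor is bound and RudP is active, so *oxaF* is transcribed.
So OxaF is produced and active.
With repressor OxaF bound, *dovL* is not transcribed.
So DovL is not produced.
cAMP is present, so LomS is active.
No repressor is bound and LomS is active, so *mibP* is transcribed.
So MibP is produced and active.
PurS is produced constitutively and is active.
With repressor PurS bound, *quvC* is not transcribed.
So QuvC is not produced.
Required activator DovL is absent, so *zorA* is not transcribed.
So ZorA is not produced.
Diaminopimelate is present, so NerT is active.
With repressor SibB bound, *mibS* is not transcribed.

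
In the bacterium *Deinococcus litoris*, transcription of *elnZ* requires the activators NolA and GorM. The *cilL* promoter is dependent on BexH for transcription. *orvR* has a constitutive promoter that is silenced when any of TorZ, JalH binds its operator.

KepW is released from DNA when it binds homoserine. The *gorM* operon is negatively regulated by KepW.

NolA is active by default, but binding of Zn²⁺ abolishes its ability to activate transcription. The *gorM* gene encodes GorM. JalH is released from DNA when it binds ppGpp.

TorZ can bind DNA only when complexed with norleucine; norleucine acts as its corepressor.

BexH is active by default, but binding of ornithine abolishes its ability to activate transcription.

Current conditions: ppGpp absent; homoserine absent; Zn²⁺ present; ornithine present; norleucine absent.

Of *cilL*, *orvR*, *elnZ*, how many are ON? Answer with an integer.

Ornithine is present, so BexH is inactive.
Required activator BexH is absent, so *cilL* is not transcribed.
→ *cilL* is OFF.
Norleucine is absent, so TorZ is inactive.
ppGpp is absent, so JalH is active.
With repressor JalH bound, *orvR* is not transcribed.
→ *orvR* is OFF.
Zn²⁺ is present, so NolA is inactive.
Homoserine is absent, so KepW is active.
With repressor KepW bound, *gorM* is not transcribed.
So GorM is not produced.
Required activator NolA is absent, so *elnZ* is not transcribed.
→ *elnZ* is OFF.
0 of the 3 genes are transcribed.

0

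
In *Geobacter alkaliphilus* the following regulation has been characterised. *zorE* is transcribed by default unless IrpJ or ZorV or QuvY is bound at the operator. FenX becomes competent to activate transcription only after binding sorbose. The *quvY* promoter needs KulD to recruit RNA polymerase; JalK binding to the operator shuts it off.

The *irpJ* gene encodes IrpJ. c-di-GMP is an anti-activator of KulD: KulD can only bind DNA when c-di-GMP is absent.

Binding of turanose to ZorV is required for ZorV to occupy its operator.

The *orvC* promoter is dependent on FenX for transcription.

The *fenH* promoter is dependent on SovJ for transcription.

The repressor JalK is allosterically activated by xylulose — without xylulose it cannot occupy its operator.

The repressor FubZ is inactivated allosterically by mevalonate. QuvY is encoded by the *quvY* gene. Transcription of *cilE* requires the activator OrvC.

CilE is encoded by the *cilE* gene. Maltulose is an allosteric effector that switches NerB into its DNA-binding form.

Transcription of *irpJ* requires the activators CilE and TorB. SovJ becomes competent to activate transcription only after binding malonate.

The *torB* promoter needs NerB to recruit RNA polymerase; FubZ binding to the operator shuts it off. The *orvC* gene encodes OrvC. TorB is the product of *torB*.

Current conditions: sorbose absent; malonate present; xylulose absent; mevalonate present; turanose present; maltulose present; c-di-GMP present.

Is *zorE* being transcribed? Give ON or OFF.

Sorbose is absent, so FenX is inactive.
Required activator FenX is absent, so *orvC* is not transcribed.
So OrvC is not produced.
Required activator OrvC is absent, so *cilE* is not transcribed.
So CilE is not produced.
Maltulose is present, so NerB is active.
Mevalonate is present, so FubZ is inactive.
No repressor is bound and NerB is active, so *torB* is transcribed.
So TorB is produced and active.
Required activator CilE is absent, so *irpJ* is not transcribed.
So IrpJ is not produced.
Turanose is present, so ZorV is active.
Xylulose is absent, so JalK is inactive.
c-di-GMP is present, so KulD is inactive.
Required activator KulD is absent, so *quvY* is not transcribed.
So QuvY is not produced.
With repressor ZorV bound, *zorE* is not transcribed.

OFF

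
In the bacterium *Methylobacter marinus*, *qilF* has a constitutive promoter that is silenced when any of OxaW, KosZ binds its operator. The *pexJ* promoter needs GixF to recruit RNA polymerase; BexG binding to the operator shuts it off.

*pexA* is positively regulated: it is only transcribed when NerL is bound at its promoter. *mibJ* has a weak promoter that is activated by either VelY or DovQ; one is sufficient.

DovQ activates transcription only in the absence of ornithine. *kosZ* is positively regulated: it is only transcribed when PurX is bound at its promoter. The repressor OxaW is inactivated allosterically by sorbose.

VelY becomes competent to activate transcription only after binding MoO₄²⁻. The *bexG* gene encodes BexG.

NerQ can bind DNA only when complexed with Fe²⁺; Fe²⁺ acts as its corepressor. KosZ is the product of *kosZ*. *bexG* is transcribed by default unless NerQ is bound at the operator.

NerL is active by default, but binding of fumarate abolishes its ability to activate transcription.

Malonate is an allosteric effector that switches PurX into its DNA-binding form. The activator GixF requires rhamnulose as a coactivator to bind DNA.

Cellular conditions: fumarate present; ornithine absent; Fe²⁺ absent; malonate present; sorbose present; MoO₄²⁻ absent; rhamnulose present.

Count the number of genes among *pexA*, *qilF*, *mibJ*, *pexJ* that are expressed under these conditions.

1

Fumarate is present, so NerL is inactive.
Required activator NerL is absent, so *pexA* is not transcribed.
→ *pexA* is OFF.
Sorbose is present, so OxaW is inactive.
Malonate is present, so PurX is active.
No repressor is bound and PurX is active, so *kosZ* is transcribed.
So KosZ is produced and active.
With repressor KosZ bound, *qilF* is not transcribed.
→ *qilF* is OFF.
MoO₄²⁻ is absent, so VelY is inactive.
Ornithine is absent, so DovQ is active.
Activator DovQ is present, so *mibJ* is transcribed.
→ *mibJ* is ON.
Rhamnulose is present, so GixF is active.
Fe²⁺ is absent, so NerQ is inactive.
With no repressor bound, *bexG* is transcribed.
So BexG is produced and active.
With repressor BexG bound, *pexJ* is not transcribed.
→ *pexJ* is OFF.
1 of the 4 genes is transcribed.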